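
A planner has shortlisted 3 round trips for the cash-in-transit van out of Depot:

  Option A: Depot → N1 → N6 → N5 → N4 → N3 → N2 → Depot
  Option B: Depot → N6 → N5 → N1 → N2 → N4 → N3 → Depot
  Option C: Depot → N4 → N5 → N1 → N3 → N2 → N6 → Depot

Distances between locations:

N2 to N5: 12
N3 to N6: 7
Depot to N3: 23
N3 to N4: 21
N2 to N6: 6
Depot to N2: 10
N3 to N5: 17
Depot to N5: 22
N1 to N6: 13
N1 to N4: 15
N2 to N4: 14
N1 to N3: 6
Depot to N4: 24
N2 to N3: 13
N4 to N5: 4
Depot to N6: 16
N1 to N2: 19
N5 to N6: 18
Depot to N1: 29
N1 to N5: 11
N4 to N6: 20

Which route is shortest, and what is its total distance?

Option A: 29 + 13 + 18 + 4 + 21 + 13 + 10 = 108
Option B: 16 + 18 + 11 + 19 + 14 + 21 + 23 = 122
Option C: 24 + 4 + 11 + 6 + 13 + 6 + 16 = 80

80 — Option C is the shortest.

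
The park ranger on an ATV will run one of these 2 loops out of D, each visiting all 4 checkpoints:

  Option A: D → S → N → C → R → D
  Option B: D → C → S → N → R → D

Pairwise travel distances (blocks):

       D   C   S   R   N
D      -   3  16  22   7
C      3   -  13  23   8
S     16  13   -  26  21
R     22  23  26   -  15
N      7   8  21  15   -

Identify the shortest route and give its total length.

Option A: 16 + 21 + 8 + 23 + 22 = 90
Option B: 3 + 13 + 21 + 15 + 22 = 74

Shortest is Option B, total 74 blocks.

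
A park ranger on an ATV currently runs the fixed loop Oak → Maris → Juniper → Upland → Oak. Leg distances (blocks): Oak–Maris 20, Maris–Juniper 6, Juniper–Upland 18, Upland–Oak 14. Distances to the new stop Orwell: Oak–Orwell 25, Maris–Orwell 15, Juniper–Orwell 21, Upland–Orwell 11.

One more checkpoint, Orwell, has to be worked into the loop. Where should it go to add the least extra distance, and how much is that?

Insertion cost between consecutive stops i–j is d(i,Orwell) + d(Orwell,j) − d(i,j):
  between Oak and Maris: 25 + 15 − 20 = 20
  between Maris and Juniper: 15 + 21 − 6 = 30
  between Juniper and Upland: 21 + 11 − 18 = 14
  between Upland and Oak: 11 + 25 − 14 = 22
Cheapest insertion is between Juniper and Upland, adding 14.
New total = 58 + 14 = 72.

+14 blocks — insert Orwell between Juniper and Upland.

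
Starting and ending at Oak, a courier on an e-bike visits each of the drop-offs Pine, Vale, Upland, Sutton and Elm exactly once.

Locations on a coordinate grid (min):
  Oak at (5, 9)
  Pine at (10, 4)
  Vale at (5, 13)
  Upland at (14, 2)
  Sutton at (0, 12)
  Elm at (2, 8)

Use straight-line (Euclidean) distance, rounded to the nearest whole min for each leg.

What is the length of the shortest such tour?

37 min — the shortest possible round trip.

With 5 stops there are 5!/2 = 60 distinct round trips (a route and its reverse cost the same).
Oak→Pine→Vale→Upland→Sutton→Elm→Oak: 7+10+14+17+4+3 = 55
Oak→Pine→Vale→Upland→Elm→Sutton→Oak: 7+10+14+13+4+6 = 54
Oak→Pine→Vale→Sutton→Upland→Elm→Oak: 7+10+5+17+13+3 = 55
Oak→Pine→Vale→Sutton→Elm→Upland→Oak: 7+10+5+4+13+11 = 50
Oak→Pine→Vale→Elm→Upland→Sutton→Oak: 7+10+6+13+17+6 = 59
Oak→Pine→Vale→Elm→Sutton→Upland→Oak: 7+10+6+4+17+11 = 55
Oak→Pine→Upland→Vale→Sutton→Elm→Oak: 7+4+14+5+4+3 = 37
Oak→Pine→Upland→Vale→Elm→Sutton→Oak: 7+4+14+6+4+6 = 41
Oak→Pine→Upland→Sutton→Vale→Elm→Oak: 7+4+17+5+6+3 = 42
Oak→Pine→Upland→Sutton→Elm→Vale→Oak: 7+4+17+4+6+4 = 42
Oak→Pine→Upland→Elm→Vale→Sutton→Oak: 7+4+13+6+5+6 = 41
Oak→Pine→Upland→Elm→Sutton→Vale→Oak: 7+4+13+4+5+4 = 37
Oak→Pine→Sutton→Vale→Upland→Elm→Oak: 7+13+5+14+13+3 = 55
Oak→Pine→Sutton→Vale→Elm→Upland→Oak: 7+13+5+6+13+11 = 55
… (46 more)
The minimum is 37.
One optimal route: Oak → Pine → Upland → Vale → Sutton → Elm → Oak (or its reverse).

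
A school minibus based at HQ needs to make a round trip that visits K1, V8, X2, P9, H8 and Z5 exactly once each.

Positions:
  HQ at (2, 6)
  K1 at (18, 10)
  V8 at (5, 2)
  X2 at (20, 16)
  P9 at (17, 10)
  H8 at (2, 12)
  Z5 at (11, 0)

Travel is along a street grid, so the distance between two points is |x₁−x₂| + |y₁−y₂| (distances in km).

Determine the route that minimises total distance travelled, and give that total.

Shortest round trip = 68 km.

With 6 stops there are 6!/2 = 360 distinct round trips (a route and its reverse cost the same).
HQ - K1 - V8 - X2 - P9 - H8 - Z5 - HQ: 20+21+29+9+17+21+15 = 132
HQ - K1 - V8 - X2 - P9 - Z5 - H8 - HQ: 20+21+29+9+16+21+6 = 122
HQ - K1 - V8 - X2 - H8 - P9 - Z5 - HQ: 20+21+29+22+17+16+15 = 140
HQ - K1 - V8 - X2 - H8 - Z5 - P9 - HQ: 20+21+29+22+21+16+19 = 148
HQ - K1 - V8 - X2 - Z5 - P9 - H8 - HQ: 20+21+29+25+16+17+6 = 134
HQ - K1 - V8 - X2 - Z5 - H8 - P9 - HQ: 20+21+29+25+21+17+19 = 152
HQ - K1 - V8 - P9 - X2 - H8 - Z5 - HQ: 20+21+20+9+22+21+15 = 128
HQ - K1 - V8 - P9 - X2 - Z5 - H8 - HQ: 20+21+20+9+25+21+6 = 122
… (352 more)
HQ - V8 - Z5 - P9 - K1 - X2 - H8 - HQ: 7+8+16+1+8+22+6 = 68  ← best
The minimum is 68.
One optimal route: HQ → V8 → Z5 → P9 → K1 → X2 → H8 → HQ (or its reverse).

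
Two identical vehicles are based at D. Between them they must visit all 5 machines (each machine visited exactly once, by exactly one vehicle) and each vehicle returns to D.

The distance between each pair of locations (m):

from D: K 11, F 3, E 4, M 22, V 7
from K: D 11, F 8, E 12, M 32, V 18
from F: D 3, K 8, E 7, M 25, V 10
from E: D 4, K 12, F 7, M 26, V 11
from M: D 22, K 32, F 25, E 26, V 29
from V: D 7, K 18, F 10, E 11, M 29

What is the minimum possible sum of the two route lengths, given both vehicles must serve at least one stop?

Minimum combined distance: 85 m.

Check every non-empty split of the stops between the two vehicles; for each half take its own optimal tour:
  {K} + {F, E, M, V}: 22 + 72 = 94
  {F} + {K, E, M, V}: 6 + 84 = 90
  {K, F} + {E, M, V}: 22 + 66 = 88
  {E} + {K, F, M, V}: 8 + 79 = 87
  {K, E} + {F, M, V}: 27 + 64 = 91
  {F, E} + {K, M, V}: 14 + 79 = 93
  … (15 splits in total)
  {K, F, E} + {M, V}: 27 + 58 = 85  ← best
Best: vehicle 1 D → F → K → E → D = 27; vehicle 2 D → M → V → D = 58; combined 85.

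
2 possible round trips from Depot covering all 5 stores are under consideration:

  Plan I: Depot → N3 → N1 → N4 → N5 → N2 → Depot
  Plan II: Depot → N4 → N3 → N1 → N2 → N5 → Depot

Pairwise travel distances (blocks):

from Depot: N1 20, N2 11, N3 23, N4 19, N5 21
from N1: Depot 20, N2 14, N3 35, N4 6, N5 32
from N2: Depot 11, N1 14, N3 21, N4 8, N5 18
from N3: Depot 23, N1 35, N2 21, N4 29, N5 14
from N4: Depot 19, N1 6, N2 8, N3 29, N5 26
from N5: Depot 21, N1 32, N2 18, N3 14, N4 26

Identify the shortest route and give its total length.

Plan I: 23 + 35 + 6 + 26 + 18 + 11 = 119
Plan II: 19 + 29 + 35 + 14 + 18 + 21 = 136

Shortest is Plan I, total 119 blocks.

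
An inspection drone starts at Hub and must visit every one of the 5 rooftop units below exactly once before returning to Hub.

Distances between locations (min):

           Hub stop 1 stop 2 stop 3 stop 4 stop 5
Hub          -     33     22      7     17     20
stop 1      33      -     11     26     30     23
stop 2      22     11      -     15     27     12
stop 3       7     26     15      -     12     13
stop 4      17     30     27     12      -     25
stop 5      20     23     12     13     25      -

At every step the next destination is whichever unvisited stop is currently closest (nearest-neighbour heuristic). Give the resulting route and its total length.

Nearest-neighbour total = 100 min; route Hub → stop 3 → stop 4 → stop 5 → stop 2 → stop 1 → Hub.

From Hub: distances to unvisited — stop 3=7, stop 4=17, stop 5=20, stop 2=22, stop 1=33. Nearest is stop 3 (7).
From stop 3: distances to unvisited — stop 4=12, stop 5=13, stop 2=15, stop 1=26. Nearest is stop 4 (12).
From stop 4: distances to unvisited — stop 5=25, stop 2=27, stop 1=30. Nearest is stop 5 (25).
From stop 5: distances to unvisited — stop 2=12, stop 1=23. Nearest is stop 2 (12).
From stop 2: distances to unvisited — stop 1=11. Nearest is stop 1 (11).
Return stop 1→Hub: 33.
Total = 7 + 12 + 25 + 12 + 11 + 33 = 100.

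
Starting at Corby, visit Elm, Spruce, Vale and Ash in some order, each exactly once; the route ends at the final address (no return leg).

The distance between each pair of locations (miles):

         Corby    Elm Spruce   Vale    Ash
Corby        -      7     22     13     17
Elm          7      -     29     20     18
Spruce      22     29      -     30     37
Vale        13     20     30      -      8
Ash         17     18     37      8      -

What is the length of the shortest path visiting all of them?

There are 4! = 24 possible orderings.
Corby → Elm → Spruce → Vale → Ash: 7+29+30+8 = 74
Corby → Elm → Spruce → Ash → Vale: 7+29+37+8 = 81
Corby → Elm → Vale → Spruce → Ash: 7+20+30+37 = 94
Corby → Elm → Vale → Ash → Spruce: 7+20+8+37 = 72
Corby → Elm → Ash → Spruce → Vale: 7+18+37+30 = 92
Corby → Elm → Ash → Vale → Spruce: 7+18+8+30 = 63
Corby → Spruce → Elm → Vale → Ash: 22+29+20+8 = 79
Corby → Spruce → Elm → Ash → Vale: 22+29+18+8 = 77
Corby → Spruce → Vale → Elm → Ash: 22+30+20+18 = 90
Corby → Spruce → Vale → Ash → Elm: 22+30+8+18 = 78
Corby → Spruce → Ash → Elm → Vale: 22+37+18+20 = 97
Corby → Spruce → Ash → Vale → Elm: 22+37+8+20 = 87
Corby → Vale → Elm → Spruce → Ash: 13+20+29+37 = 99
Corby → Vale → Elm → Ash → Spruce: 13+20+18+37 = 88
… (10 more)
The minimum is 63.
One shortest path: Corby → Elm → Ash → Vale → Spruce.

63 miles — the minimum one-way total.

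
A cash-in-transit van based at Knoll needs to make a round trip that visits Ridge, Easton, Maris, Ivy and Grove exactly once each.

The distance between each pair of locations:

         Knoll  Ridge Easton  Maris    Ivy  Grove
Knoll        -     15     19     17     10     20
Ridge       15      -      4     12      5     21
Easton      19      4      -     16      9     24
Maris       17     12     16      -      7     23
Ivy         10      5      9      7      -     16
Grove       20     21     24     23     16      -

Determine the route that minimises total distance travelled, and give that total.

Minimum total distance: 77.

With 5 stops there are 5!/2 = 60 distinct round trips (a route and its reverse cost the same).
Knoll → Ridge → Easton → Maris → Ivy → Grove → Knoll: 15+4+16+7+16+20 = 78
Knoll → Ridge → Easton → Maris → Grove → Ivy → Knoll: 15+4+16+23+16+10 = 84
Knoll → Ridge → Easton → Ivy → Maris → Grove → Knoll: 15+4+9+7+23+20 = 78
Knoll → Ridge → Easton → Ivy → Grove → Maris → Knoll: 15+4+9+16+23+17 = 84
Knoll → Ridge → Easton → Grove → Maris → Ivy → Knoll: 15+4+24+23+7+10 = 83
Knoll → Ridge → Easton → Grove → Ivy → Maris → Knoll: 15+4+24+16+7+17 = 83
Knoll → Ridge → Maris → Easton → Ivy → Grove → Knoll: 15+12+16+9+16+20 = 88
Knoll → Ridge → Maris → Easton → Grove → Ivy → Knoll: 15+12+16+24+16+10 = 93
Knoll → Ridge → Maris → Ivy → Easton → Grove → Knoll: 15+12+7+9+24+20 = 87
Knoll → Ridge → Maris → Ivy → Grove → Easton → Knoll: 15+12+7+16+24+19 = 93
Knoll → Ridge → Maris → Grove → Easton → Ivy → Knoll: 15+12+23+24+9+10 = 93
Knoll → Ridge → Maris → Grove → Ivy → Easton → Knoll: 15+12+23+16+9+19 = 94
Knoll → Ridge → Ivy → Easton → Maris → Grove → Knoll: 15+5+9+16+23+20 = 88
Knoll → Ridge → Ivy → Easton → Grove → Maris → Knoll: 15+5+9+24+23+17 = 93
… (46 more)
Knoll → Maris → Ivy → Ridge → Easton → Grove → Knoll: 17+7+5+4+24+20 = 77  ← best
The minimum is 77.
One optimal route: Knoll → Maris → Ivy → Ridge → Easton → Grove → Knoll (or its reverse).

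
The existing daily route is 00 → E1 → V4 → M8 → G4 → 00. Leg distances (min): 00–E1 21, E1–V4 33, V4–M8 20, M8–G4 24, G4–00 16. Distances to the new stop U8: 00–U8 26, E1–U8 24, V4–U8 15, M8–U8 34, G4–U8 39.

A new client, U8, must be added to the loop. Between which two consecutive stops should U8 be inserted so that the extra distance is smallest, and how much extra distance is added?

Insertion cost between consecutive stops i–j is d(i,U8) + d(U8,j) − d(i,j):
  between 00 and E1: 26 + 24 − 21 = 29
  between E1 and V4: 24 + 15 − 33 = 6
  between V4 and M8: 15 + 34 − 20 = 29
  between M8 and G4: 34 + 39 − 24 = 49
  between G4 and 00: 39 + 26 − 16 = 49
Cheapest insertion is between E1 and V4, adding 6.
New total = 114 + 6 = 120.

Minimum extra distance: 6 min, inserting U8 between E1 and V4.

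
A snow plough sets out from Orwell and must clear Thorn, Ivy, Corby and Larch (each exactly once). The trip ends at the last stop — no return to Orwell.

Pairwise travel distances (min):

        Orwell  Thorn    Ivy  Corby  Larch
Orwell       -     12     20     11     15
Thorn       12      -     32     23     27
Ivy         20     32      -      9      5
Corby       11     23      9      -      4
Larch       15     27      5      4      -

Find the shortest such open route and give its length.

There are 4! = 24 possible orderings.
Orwell - Thorn - Ivy - Corby - Larch: 12+32+9+4 = 57
Orwell - Thorn - Ivy - Larch - Corby: 12+32+5+4 = 53
Orwell - Thorn - Corby - Ivy - Larch: 12+23+9+5 = 49
Orwell - Thorn - Corby - Larch - Ivy: 12+23+4+5 = 44
Orwell - Thorn - Larch - Ivy - Corby: 12+27+5+9 = 53
Orwell - Thorn - Larch - Corby - Ivy: 12+27+4+9 = 52
Orwell - Ivy - Thorn - Corby - Larch: 20+32+23+4 = 79
Orwell - Ivy - Thorn - Larch - Corby: 20+32+27+4 = 83
Orwell - Ivy - Corby - Thorn - Larch: 20+9+23+27 = 79
Orwell - Ivy - Corby - Larch - Thorn: 20+9+4+27 = 60
Orwell - Ivy - Larch - Thorn - Corby: 20+5+27+23 = 75
Orwell - Ivy - Larch - Corby - Thorn: 20+5+4+23 = 52
Orwell - Corby - Thorn - Ivy - Larch: 11+23+32+5 = 71
Orwell - Corby - Thorn - Larch - Ivy: 11+23+27+5 = 66
… (10 more)
The minimum is 44.
One shortest path: Orwell → Thorn → Corby → Larch → Ivy.

Minimum one-way distance = 44 min.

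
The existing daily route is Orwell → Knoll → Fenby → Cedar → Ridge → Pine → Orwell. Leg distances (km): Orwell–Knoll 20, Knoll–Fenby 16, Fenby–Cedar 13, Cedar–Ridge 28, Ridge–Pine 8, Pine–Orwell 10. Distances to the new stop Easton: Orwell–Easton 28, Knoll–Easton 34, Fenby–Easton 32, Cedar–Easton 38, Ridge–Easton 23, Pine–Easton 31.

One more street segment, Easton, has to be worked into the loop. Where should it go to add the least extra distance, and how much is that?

Adding 33 km by placing Easton on the Cedar–Ridge leg.

Insertion cost between consecutive stops i–j is d(i,Easton) + d(Easton,j) − d(i,j):
  between Orwell and Knoll: 28 + 34 − 20 = 42
  between Knoll and Fenby: 34 + 32 − 16 = 50
  between Fenby and Cedar: 32 + 38 − 13 = 57
  between Cedar and Ridge: 38 + 23 − 28 = 33
  between Ridge and Pine: 23 + 31 − 8 = 46
  between Pine and Orwell: 31 + 28 − 10 = 49
Cheapest insertion is between Cedar and Ridge, adding 33.
New total = 95 + 33 = 128.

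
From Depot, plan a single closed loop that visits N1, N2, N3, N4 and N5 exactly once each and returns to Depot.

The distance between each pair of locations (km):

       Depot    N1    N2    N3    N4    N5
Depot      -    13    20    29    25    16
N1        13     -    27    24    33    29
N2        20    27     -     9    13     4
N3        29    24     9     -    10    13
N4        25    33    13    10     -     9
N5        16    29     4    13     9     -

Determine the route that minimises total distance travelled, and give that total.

With 5 stops there are 5!/2 = 60 distinct round trips (a route and its reverse cost the same).
Depot → N1 → N2 → N3 → N4 → N5 → Depot: 13+27+9+10+9+16 = 84
Depot → N1 → N2 → N3 → N5 → N4 → Depot: 13+27+9+13+9+25 = 96
Depot → N1 → N2 → N4 → N3 → N5 → Depot: 13+27+13+10+13+16 = 92
Depot → N1 → N2 → N4 → N5 → N3 → Depot: 13+27+13+9+13+29 = 104
Depot → N1 → N2 → N5 → N3 → N4 → Depot: 13+27+4+13+10+25 = 92
Depot → N1 → N2 → N5 → N4 → N3 → Depot: 13+27+4+9+10+29 = 92
Depot → N1 → N3 → N2 → N4 → N5 → Depot: 13+24+9+13+9+16 = 84
Depot → N1 → N3 → N2 → N5 → N4 → Depot: 13+24+9+4+9+25 = 84
Depot → N1 → N3 → N4 → N2 → N5 → Depot: 13+24+10+13+4+16 = 80
Depot → N1 → N3 → N4 → N5 → N2 → Depot: 13+24+10+9+4+20 = 80
Depot → N1 → N3 → N5 → N2 → N4 → Depot: 13+24+13+4+13+25 = 92
Depot → N1 → N3 → N5 → N4 → N2 → Depot: 13+24+13+9+13+20 = 92
Depot → N1 → N4 → N2 → N3 → N5 → Depot: 13+33+13+9+13+16 = 97
Depot → N1 → N4 → N2 → N5 → N3 → Depot: 13+33+13+4+13+29 = 105
… (46 more)
The minimum is 80.
One optimal route: Depot → N1 → N3 → N4 → N2 → N5 → Depot (or its reverse).

Minimum total distance: 80 km.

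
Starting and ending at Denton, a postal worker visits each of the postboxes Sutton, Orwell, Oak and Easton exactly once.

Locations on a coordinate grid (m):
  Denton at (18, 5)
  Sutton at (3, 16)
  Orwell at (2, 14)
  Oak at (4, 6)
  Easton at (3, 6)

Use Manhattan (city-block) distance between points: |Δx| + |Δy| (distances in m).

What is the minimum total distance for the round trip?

Minimum total distance: 54 m.

Denton-Sutton-Orwell-Oak-Easton-Denton: 26+3+10+1+16 = 56
Denton-Sutton-Orwell-Easton-Oak-Denton: 26+3+9+1+15 = 54
Denton-Sutton-Oak-Orwell-Easton-Denton: 26+11+10+9+16 = 72
Denton-Sutton-Oak-Easton-Orwell-Denton: 26+11+1+9+25 = 72
Denton-Sutton-Easton-Orwell-Oak-Denton: 26+10+9+10+15 = 70
Denton-Sutton-Easton-Oak-Orwell-Denton: 26+10+1+10+25 = 72
Denton-Orwell-Sutton-Oak-Easton-Denton: 25+3+11+1+16 = 56
Denton-Orwell-Sutton-Easton-Oak-Denton: 25+3+10+1+15 = 54
Denton-Orwell-Oak-Sutton-Easton-Denton: 25+10+11+10+16 = 72
Denton-Orwell-Easton-Sutton-Oak-Denton: 25+9+10+11+15 = 70
Denton-Oak-Sutton-Orwell-Easton-Denton: 15+11+3+9+16 = 54
Denton-Oak-Orwell-Sutton-Easton-Denton: 15+10+3+10+16 = 54
The minimum is 54.
One optimal route: Denton → Sutton → Orwell → Easton → Oak → Denton (or its reverse).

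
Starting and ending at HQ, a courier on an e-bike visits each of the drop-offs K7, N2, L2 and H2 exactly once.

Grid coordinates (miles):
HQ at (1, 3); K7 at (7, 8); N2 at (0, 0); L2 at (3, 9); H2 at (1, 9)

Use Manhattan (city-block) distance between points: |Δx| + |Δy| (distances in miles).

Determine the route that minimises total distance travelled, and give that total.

32 miles — the shortest possible round trip.

HQ → K7 → N2 → L2 → H2 → HQ: 11+15+12+2+6 = 46
HQ → K7 → N2 → H2 → L2 → HQ: 11+15+10+2+8 = 46
HQ → K7 → L2 → N2 → H2 → HQ: 11+5+12+10+6 = 44
HQ → K7 → L2 → H2 → N2 → HQ: 11+5+2+10+4 = 32
HQ → K7 → H2 → N2 → L2 → HQ: 11+7+10+12+8 = 48
HQ → K7 → H2 → L2 → N2 → HQ: 11+7+2+12+4 = 36
HQ → N2 → K7 → L2 → H2 → HQ: 4+15+5+2+6 = 32
HQ → N2 → K7 → H2 → L2 → HQ: 4+15+7+2+8 = 36
HQ → N2 → L2 → K7 → H2 → HQ: 4+12+5+7+6 = 34
HQ → N2 → H2 → K7 → L2 → HQ: 4+10+7+5+8 = 34
HQ → L2 → K7 → N2 → H2 → HQ: 8+5+15+10+6 = 44
HQ → L2 → N2 → K7 → H2 → HQ: 8+12+15+7+6 = 48
The minimum is 32.
One optimal route: HQ → K7 → L2 → H2 → N2 → HQ (or its reverse).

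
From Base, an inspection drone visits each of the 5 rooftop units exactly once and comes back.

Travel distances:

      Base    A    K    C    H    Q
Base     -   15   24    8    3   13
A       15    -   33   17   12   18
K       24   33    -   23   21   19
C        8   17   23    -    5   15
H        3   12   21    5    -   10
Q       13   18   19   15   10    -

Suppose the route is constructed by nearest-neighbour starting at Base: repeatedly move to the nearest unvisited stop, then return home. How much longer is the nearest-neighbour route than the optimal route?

15 longer than the optimal tour.

Base: H=3, C=8, Q=13, A=15, K=24 ⇒ H
H: C=5, Q=10, A=12, K=21 ⇒ C
C: Q=15, A=17, K=23 ⇒ Q
Q: A=18, K=19 ⇒ A
A: K=33 ⇒ K
NN route Base → H → C → Q → A → K → Base costs 98.
Optimal: Base → A → Q → K → C → H → Base costs 83 (by enumerating all 60 distinct tours).
Excess = 98 − 83 = 15.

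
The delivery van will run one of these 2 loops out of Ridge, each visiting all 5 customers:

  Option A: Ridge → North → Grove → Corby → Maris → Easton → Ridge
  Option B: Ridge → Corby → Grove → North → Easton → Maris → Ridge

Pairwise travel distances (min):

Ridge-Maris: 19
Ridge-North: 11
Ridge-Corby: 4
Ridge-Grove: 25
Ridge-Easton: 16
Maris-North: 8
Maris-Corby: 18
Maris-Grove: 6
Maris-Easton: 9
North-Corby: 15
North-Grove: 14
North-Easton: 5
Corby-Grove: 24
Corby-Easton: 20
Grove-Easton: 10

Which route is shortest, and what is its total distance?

Option A: 11 + 14 + 24 + 18 + 9 + 16 = 92
Option B: 4 + 24 + 14 + 5 + 9 + 19 = 75

Shortest is Option B, total 75 min.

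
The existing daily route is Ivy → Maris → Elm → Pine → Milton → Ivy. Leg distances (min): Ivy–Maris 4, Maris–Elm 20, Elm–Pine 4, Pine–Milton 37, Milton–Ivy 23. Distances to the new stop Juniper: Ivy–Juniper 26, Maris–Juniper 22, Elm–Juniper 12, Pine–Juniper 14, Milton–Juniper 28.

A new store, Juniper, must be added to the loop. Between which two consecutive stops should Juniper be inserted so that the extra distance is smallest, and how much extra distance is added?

Minimum extra distance: 5 min, inserting Juniper between Pine and Milton.

Insertion cost between consecutive stops i–j is d(i,Juniper) + d(Juniper,j) − d(i,j):
  between Ivy and Maris: 26 + 22 − 4 = 44
  between Maris and Elm: 22 + 12 − 20 = 14
  between Elm and Pine: 12 + 14 − 4 = 22
  between Pine and Milton: 14 + 28 − 37 = 5
  between Milton and Ivy: 28 + 26 − 23 = 31
Cheapest insertion is between Pine and Milton, adding 5.
New total = 88 + 5 = 93.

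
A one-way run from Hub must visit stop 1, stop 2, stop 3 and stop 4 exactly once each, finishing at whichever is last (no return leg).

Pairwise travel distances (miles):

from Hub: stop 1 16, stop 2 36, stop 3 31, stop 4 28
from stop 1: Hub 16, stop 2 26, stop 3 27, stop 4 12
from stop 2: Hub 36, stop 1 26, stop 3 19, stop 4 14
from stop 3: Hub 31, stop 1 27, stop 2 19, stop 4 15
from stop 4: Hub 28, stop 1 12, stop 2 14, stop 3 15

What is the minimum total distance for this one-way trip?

There are 4! = 24 possible orderings.
Hub→stop 1→stop 2→stop 3→stop 4: 16+26+19+15 = 76
Hub→stop 1→stop 2→stop 4→stop 3: 16+26+14+15 = 71
Hub→stop 1→stop 3→stop 2→stop 4: 16+27+19+14 = 76
Hub→stop 1→stop 3→stop 4→stop 2: 16+27+15+14 = 72
Hub→stop 1→stop 4→stop 2→stop 3: 16+12+14+19 = 61
Hub→stop 1→stop 4→stop 3→stop 2: 16+12+15+19 = 62
Hub→stop 2→stop 1→stop 3→stop 4: 36+26+27+15 = 104
Hub→stop 2→stop 1→stop 4→stop 3: 36+26+12+15 = 89
Hub→stop 2→stop 3→stop 1→stop 4: 36+19+27+12 = 94
Hub→stop 2→stop 3→stop 4→stop 1: 36+19+15+12 = 82
Hub→stop 2→stop 4→stop 1→stop 3: 36+14+12+27 = 89
Hub→stop 2→stop 4→stop 3→stop 1: 36+14+15+27 = 92
Hub→stop 3→stop 1→stop 2→stop 4: 31+27+26+14 = 98
Hub→stop 3→stop 1→stop 4→stop 2: 31+27+12+14 = 84
… (10 more)
The minimum is 61.
One shortest path: Hub → stop 1 → stop 4 → stop 2 → stop 3.

Minimum one-way distance = 61 miles.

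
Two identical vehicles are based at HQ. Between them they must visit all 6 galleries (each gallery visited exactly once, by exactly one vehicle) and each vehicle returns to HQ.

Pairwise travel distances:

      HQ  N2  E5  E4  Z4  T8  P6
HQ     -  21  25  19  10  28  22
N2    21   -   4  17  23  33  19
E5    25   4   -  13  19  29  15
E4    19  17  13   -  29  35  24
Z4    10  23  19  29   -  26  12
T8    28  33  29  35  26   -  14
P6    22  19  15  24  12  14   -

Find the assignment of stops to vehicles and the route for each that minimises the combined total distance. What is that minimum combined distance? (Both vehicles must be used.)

Try each way of splitting the stops between the two vehicles (each non-empty) and, for each split, find the best tour for each vehicle:
  {N2} + {E5, E4, Z4, T8, P6}: 42 + 97 = 139
  {E5} + {N2, E4, Z4, T8, P6}: 50 + 105 = 155
  {N2, E5} + {E4, Z4, T8, P6}: 50 + 90 = 140
  {E4} + {N2, E5, Z4, T8, P6}: 38 + 90 = 128
  {N2, E4} + {E5, Z4, T8, P6}: 57 + 86 = 143
  {E5, E4} + {N2, Z4, T8, P6}: 57 + 90 = 147
  … (31 splits in total)
  {Z4} + {N2, E5, E4, T8, P6}: 20 + 97 = 117  ← best
Best: vehicle 1 HQ → Z4 → HQ = 20; vehicle 2 HQ → E4 → N2 → E5 → P6 → T8 → HQ = 97; combined 117.

Minimum combined distance: 117.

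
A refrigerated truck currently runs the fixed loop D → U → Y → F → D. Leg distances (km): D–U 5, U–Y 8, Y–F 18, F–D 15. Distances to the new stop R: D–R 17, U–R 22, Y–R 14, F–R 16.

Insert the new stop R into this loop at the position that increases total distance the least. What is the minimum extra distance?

Minimum extra distance: 12 km, inserting R between Y and F.

Insertion cost between consecutive stops i–j is d(i,R) + d(R,j) − d(i,j):
  between D and U: 17 + 22 − 5 = 34
  between U and Y: 22 + 14 − 8 = 28
  between Y and F: 14 + 16 − 18 = 12
  between F and D: 16 + 17 − 15 = 18
Cheapest insertion is between Y and F, adding 12.
New total = 46 + 12 = 58.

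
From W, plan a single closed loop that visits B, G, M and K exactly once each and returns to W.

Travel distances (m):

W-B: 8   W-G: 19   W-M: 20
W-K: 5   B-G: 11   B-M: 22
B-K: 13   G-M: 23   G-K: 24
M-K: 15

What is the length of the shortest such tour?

With 4 stops there are 4!/2 = 12 distinct round trips (a route and its reverse cost the same).
W → B → G → M → K → W: 8+11+23+15+5 = 62
W → B → G → K → M → W: 8+11+24+15+20 = 78
W → B → M → G → K → W: 8+22+23+24+5 = 82
W → B → M → K → G → W: 8+22+15+24+19 = 88
W → B → K → G → M → W: 8+13+24+23+20 = 88
W → B → K → M → G → W: 8+13+15+23+19 = 78
W → G → B → M → K → W: 19+11+22+15+5 = 72
W → G → B → K → M → W: 19+11+13+15+20 = 78
W → G → M → B → K → W: 19+23+22+13+5 = 82
W → G → K → B → M → W: 19+24+13+22+20 = 98
W → M → B → G → K → W: 20+22+11+24+5 = 82
W → M → G → B → K → W: 20+23+11+13+5 = 72
The minimum is 62.
One optimal route: W → B → G → M → K → W (or its reverse).

Minimum total distance: 62 m.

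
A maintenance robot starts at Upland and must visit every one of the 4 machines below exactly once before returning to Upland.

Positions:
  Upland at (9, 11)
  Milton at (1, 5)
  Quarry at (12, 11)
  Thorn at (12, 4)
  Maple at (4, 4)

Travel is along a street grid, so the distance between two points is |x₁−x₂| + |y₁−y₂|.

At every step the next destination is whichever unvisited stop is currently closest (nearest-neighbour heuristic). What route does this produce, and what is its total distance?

Upland → [Quarry:3 / Thorn:10 / Maple:12 / Milton:14] → Quarry (3)
Quarry → [Thorn:7 / Maple:15 / Milton:17] → Thorn (7)
Thorn → [Maple:8 / Milton:12] → Maple (8)
Maple → [Milton:4] → Milton (4)
Return Milton→Upland: 14.
Total = 3 + 7 + 8 + 4 + 14 = 36.

Nearest-neighbour total = 36; route Upland → Quarry → Thorn → Maple → Milton → Upland.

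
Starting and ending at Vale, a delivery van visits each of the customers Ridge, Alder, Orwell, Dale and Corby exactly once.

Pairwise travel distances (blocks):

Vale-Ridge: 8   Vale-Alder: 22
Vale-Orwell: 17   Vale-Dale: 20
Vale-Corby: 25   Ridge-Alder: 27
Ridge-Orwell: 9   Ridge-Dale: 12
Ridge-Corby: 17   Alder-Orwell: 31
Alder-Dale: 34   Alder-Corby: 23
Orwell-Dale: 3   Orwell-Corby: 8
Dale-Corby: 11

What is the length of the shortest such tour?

Vale-Ridge-Alder-Orwell-Dale-Corby-Vale: 8+27+31+3+11+25 = 105
Vale-Ridge-Alder-Orwell-Corby-Dale-Vale: 8+27+31+8+11+20 = 105
Vale-Ridge-Alder-Dale-Orwell-Corby-Vale: 8+27+34+3+8+25 = 105
Vale-Ridge-Alder-Dale-Corby-Orwell-Vale: 8+27+34+11+8+17 = 105
Vale-Ridge-Alder-Corby-Orwell-Dale-Vale: 8+27+23+8+3+20 = 89
Vale-Ridge-Alder-Corby-Dale-Orwell-Vale: 8+27+23+11+3+17 = 89
Vale-Ridge-Orwell-Alder-Dale-Corby-Vale: 8+9+31+34+11+25 = 118
Vale-Ridge-Orwell-Alder-Corby-Dale-Vale: 8+9+31+23+11+20 = 102
Vale-Ridge-Orwell-Dale-Alder-Corby-Vale: 8+9+3+34+23+25 = 102
Vale-Ridge-Orwell-Dale-Corby-Alder-Vale: 8+9+3+11+23+22 = 76
Vale-Ridge-Orwell-Corby-Alder-Dale-Vale: 8+9+8+23+34+20 = 102
Vale-Ridge-Orwell-Corby-Dale-Alder-Vale: 8+9+8+11+34+22 = 92
Vale-Ridge-Dale-Alder-Orwell-Corby-Vale: 8+12+34+31+8+25 = 118
Vale-Ridge-Dale-Alder-Corby-Orwell-Vale: 8+12+34+23+8+17 = 102
… (46 more)
The minimum is 76.
One optimal route: Vale → Ridge → Orwell → Dale → Corby → Alder → Vale (or its reverse).

Shortest round trip = 76 blocks.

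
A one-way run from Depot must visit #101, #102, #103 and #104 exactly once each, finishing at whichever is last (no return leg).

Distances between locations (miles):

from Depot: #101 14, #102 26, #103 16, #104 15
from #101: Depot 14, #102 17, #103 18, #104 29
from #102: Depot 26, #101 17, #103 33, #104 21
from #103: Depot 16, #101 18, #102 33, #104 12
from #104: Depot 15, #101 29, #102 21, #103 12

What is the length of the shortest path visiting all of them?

Minimum one-way distance = 62 miles.

There are 4! = 24 possible orderings.
Depot - #101 - #102 - #103 - #104: 14+17+33+12 = 76
Depot - #101 - #102 - #104 - #103: 14+17+21+12 = 64
Depot - #101 - #103 - #102 - #104: 14+18+33+21 = 86
Depot - #101 - #103 - #104 - #102: 14+18+12+21 = 65
Depot - #101 - #104 - #102 - #103: 14+29+21+33 = 97
Depot - #101 - #104 - #103 - #102: 14+29+12+33 = 88
Depot - #102 - #101 - #103 - #104: 26+17+18+12 = 73
Depot - #102 - #101 - #104 - #103: 26+17+29+12 = 84
Depot - #102 - #103 - #101 - #104: 26+33+18+29 = 106
Depot - #102 - #103 - #104 - #101: 26+33+12+29 = 100
Depot - #102 - #104 - #101 - #103: 26+21+29+18 = 94
Depot - #102 - #104 - #103 - #101: 26+21+12+18 = 77
Depot - #103 - #101 - #102 - #104: 16+18+17+21 = 72
Depot - #103 - #101 - #104 - #102: 16+18+29+21 = 84
… (10 more)
Depot - #104 - #103 - #101 - #102: 15+12+18+17 = 62  ← best
The minimum is 62.
One shortest path: Depot → #104 → #103 → #101 → #102.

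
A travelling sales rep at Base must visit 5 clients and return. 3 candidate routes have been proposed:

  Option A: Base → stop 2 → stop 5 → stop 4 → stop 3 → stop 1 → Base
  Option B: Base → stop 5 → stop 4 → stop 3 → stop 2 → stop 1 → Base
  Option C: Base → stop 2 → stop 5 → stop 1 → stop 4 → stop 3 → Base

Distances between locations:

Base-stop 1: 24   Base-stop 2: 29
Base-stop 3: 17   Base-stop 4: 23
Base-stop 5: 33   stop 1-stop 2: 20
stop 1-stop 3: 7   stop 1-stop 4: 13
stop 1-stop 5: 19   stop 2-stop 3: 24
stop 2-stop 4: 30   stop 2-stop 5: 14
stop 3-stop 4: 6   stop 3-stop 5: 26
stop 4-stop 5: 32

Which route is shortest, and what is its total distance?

Shortest is Option C, total 98.

Option A: 29 + 14 + 32 + 6 + 7 + 24 = 112
Option B: 33 + 32 + 6 + 24 + 20 + 24 = 139
Option C: 29 + 14 + 19 + 13 + 6 + 17 = 98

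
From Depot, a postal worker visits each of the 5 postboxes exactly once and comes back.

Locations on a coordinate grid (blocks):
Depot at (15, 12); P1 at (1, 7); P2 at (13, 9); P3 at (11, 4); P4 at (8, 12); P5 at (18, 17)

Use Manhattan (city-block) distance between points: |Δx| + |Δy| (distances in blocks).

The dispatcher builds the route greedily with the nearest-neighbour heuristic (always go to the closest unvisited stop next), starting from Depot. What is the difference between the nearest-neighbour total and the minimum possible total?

The nearest-neighbour route is 10 blocks longer than optimal.

Depot: P2=5, P4=7, P5=8, P3=12, P1=19 ⇒ P2
P2: P3=7, P4=8, P5=13, P1=14 ⇒ P3
P3: P4=11, P1=13, P5=20 ⇒ P4
P4: P1=12, P5=15 ⇒ P1
P1: P5=27 ⇒ P5
NN route Depot → P2 → P3 → P4 → P1 → P5 → Depot costs 70.
Optimal: Depot → P2 → P3 → P1 → P4 → P5 → Depot costs 60 (by enumerating all 60 distinct tours).
Excess = 70 − 60 = 10.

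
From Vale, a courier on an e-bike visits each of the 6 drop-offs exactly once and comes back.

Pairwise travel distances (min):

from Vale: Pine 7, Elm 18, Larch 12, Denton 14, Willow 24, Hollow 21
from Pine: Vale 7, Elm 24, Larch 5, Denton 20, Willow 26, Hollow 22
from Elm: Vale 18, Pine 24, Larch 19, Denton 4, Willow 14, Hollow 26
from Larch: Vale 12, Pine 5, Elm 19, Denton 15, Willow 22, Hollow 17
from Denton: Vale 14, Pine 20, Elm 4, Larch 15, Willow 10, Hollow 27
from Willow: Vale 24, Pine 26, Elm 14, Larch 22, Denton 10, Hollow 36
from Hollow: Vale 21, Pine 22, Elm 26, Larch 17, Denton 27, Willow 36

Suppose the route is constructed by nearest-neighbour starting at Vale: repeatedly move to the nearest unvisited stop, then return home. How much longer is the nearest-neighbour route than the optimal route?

Vale: Pine=7, Larch=12, Denton=14, Elm=18, Hollow=21, Willow=24 ⇒ Pine
Pine: Larch=5, Denton=20, Hollow=22, Elm=24, Willow=26 ⇒ Larch
Larch: Denton=15, Hollow=17, Elm=19, Willow=22 ⇒ Denton
Denton: Elm=4, Willow=10, Hollow=27 ⇒ Elm
Elm: Willow=14, Hollow=26 ⇒ Willow
Willow: Hollow=36 ⇒ Hollow
NN route Vale → Pine → Larch → Denton → Elm → Willow → Hollow → Vale costs 102.
Optimal: Vale → Pine → Larch → Hollow → Elm → Denton → Willow → Vale costs 93 (by enumerating all 360 distinct tours).
Excess = 102 − 93 = 9.

9 min longer than the optimal tour.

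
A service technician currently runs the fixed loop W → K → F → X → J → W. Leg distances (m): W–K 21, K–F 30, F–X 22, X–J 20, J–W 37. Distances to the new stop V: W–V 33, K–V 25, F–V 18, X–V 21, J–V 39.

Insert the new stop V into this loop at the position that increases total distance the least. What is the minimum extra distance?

Adding 13 m by placing V on the K–F leg.

Insertion cost between consecutive stops i–j is d(i,V) + d(V,j) − d(i,j):
  between W and K: 33 + 25 − 21 = 37
  between K and F: 25 + 18 − 30 = 13
  between F and X: 18 + 21 − 22 = 17
  between X and J: 21 + 39 − 20 = 40
  between J and W: 39 + 33 − 37 = 35
Cheapest insertion is between K and F, adding 13.
New total = 130 + 13 = 143.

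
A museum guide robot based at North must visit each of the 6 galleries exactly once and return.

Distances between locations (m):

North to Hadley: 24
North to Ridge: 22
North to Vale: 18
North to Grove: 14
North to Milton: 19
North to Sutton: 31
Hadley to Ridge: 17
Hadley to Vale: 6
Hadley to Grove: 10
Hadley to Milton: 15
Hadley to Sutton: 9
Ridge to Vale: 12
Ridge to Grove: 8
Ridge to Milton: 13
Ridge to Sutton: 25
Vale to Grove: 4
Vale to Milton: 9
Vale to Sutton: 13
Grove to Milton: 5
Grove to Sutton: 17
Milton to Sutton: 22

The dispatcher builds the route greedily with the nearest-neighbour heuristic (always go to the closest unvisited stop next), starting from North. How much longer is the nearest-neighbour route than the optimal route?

1 m longer than the optimal tour.

North: Grove=14, Vale=18, Milton=19, Ridge=22, Hadley=24, Sutton=31 ⇒ Grove
Grove: Vale=4, Milton=5, Ridge=8, Hadley=10, Sutton=17 ⇒ Vale
Vale: Hadley=6, Milton=9, Ridge=12, Sutton=13 ⇒ Hadley
Hadley: Sutton=9, Milton=15, Ridge=17 ⇒ Sutton
Sutton: Milton=22, Ridge=25 ⇒ Milton
Milton: Ridge=13 ⇒ Ridge
NN route North → Grove → Vale → Hadley → Sutton → Milton → Ridge → North costs 90.
Optimal: North → Ridge → Hadley → Sutton → Vale → Grove → Milton → North costs 89 (by enumerating all 360 distinct tours).
Excess = 90 − 89 = 1.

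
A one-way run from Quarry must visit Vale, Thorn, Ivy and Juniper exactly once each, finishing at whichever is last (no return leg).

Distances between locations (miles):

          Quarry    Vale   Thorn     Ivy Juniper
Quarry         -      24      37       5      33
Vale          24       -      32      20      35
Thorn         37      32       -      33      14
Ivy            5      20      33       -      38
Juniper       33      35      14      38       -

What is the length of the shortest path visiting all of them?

Minimum one-way distance = 71 miles.

There are 4! = 24 possible orderings.
Quarry → Vale → Thorn → Ivy → Juniper: 24+32+33+38 = 127
Quarry → Vale → Thorn → Juniper → Ivy: 24+32+14+38 = 108
Quarry → Vale → Ivy → Thorn → Juniper: 24+20+33+14 = 91
Quarry → Vale → Ivy → Juniper → Thorn: 24+20+38+14 = 96
Quarry → Vale → Juniper → Thorn → Ivy: 24+35+14+33 = 106
Quarry → Vale → Juniper → Ivy → Thorn: 24+35+38+33 = 130
Quarry → Thorn → Vale → Ivy → Juniper: 37+32+20+38 = 127
Quarry → Thorn → Vale → Juniper → Ivy: 37+32+35+38 = 142
Quarry → Thorn → Ivy → Vale → Juniper: 37+33+20+35 = 125
Quarry → Thorn → Ivy → Juniper → Vale: 37+33+38+35 = 143
Quarry → Thorn → Juniper → Vale → Ivy: 37+14+35+20 = 106
Quarry → Thorn → Juniper → Ivy → Vale: 37+14+38+20 = 109
Quarry → Ivy → Vale → Thorn → Juniper: 5+20+32+14 = 71
Quarry → Ivy → Vale → Juniper → Thorn: 5+20+35+14 = 74
… (10 more)
The minimum is 71.
One shortest path: Quarry → Ivy → Vale → Thorn → Juniper.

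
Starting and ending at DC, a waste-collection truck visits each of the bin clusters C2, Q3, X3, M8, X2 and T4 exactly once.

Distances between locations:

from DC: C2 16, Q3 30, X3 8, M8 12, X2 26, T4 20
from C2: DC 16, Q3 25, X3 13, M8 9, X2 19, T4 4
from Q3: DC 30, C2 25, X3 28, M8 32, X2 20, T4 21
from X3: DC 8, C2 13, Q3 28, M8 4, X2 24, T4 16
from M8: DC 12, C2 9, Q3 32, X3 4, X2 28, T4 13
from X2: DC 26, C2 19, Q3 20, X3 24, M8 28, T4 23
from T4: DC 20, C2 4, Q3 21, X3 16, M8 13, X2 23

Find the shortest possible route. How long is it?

Minimum total distance: 92.

There are 360 distinct closed tours to check (reversals are equivalent).
DC → C2 → Q3 → X3 → M8 → X2 → T4 → DC: 16+25+28+4+28+23+20 = 144
DC → C2 → Q3 → X3 → M8 → T4 → X2 → DC: 16+25+28+4+13+23+26 = 135
DC → C2 → Q3 → X3 → X2 → M8 → T4 → DC: 16+25+28+24+28+13+20 = 154
DC → C2 → Q3 → X3 → X2 → T4 → M8 → DC: 16+25+28+24+23+13+12 = 141
DC → C2 → Q3 → X3 → T4 → M8 → X2 → DC: 16+25+28+16+13+28+26 = 152
DC → C2 → Q3 → X3 → T4 → X2 → M8 → DC: 16+25+28+16+23+28+12 = 148
DC → C2 → Q3 → M8 → X3 → X2 → T4 → DC: 16+25+32+4+24+23+20 = 144
DC → C2 → Q3 → M8 → X3 → T4 → X2 → DC: 16+25+32+4+16+23+26 = 142
… (352 more)
DC → X3 → M8 → C2 → T4 → Q3 → X2 → DC: 8+4+9+4+21+20+26 = 92  ← best
The minimum is 92.
One optimal route: DC → X3 → M8 → C2 → T4 → Q3 → X2 → DC (or its reverse).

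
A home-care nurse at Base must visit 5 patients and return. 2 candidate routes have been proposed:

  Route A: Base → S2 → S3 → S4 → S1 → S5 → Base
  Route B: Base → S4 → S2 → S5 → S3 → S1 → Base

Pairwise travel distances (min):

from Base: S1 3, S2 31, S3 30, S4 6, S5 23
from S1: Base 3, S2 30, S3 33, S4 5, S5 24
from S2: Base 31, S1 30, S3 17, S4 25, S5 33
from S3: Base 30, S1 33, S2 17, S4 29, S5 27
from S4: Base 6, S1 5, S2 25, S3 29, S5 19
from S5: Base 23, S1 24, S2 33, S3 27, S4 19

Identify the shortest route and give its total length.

127 min — Route B is the shortest.

Route A: 31 + 17 + 29 + 5 + 24 + 23 = 129
Route B: 6 + 25 + 33 + 27 + 33 + 3 = 127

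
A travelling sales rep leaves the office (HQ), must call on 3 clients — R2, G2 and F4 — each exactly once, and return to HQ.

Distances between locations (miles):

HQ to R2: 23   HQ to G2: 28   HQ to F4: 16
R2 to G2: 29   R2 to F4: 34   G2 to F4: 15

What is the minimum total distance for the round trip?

83 miles — the shortest possible round trip.

HQ → R2 → G2 → F4 → HQ: 23+29+15+16 = 83
HQ → R2 → F4 → G2 → HQ: 23+34+15+28 = 100
HQ → G2 → R2 → F4 → HQ: 28+29+34+16 = 107
The minimum is 83.
One optimal route: HQ → R2 → G2 → F4 → HQ (or its reverse).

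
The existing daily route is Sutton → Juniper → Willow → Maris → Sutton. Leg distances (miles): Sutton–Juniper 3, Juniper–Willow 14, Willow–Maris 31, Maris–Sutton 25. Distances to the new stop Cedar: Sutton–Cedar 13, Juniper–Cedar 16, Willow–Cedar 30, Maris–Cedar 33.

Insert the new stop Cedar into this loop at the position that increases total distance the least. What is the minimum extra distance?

+21 miles — insert Cedar between Maris and Sutton.

Insertion cost between consecutive stops i–j is d(i,Cedar) + d(Cedar,j) − d(i,j):
  between Sutton and Juniper: 13 + 16 − 3 = 26
  between Juniper and Willow: 16 + 30 − 14 = 32
  between Willow and Maris: 30 + 33 − 31 = 32
  between Maris and Sutton: 33 + 13 − 25 = 21
Cheapest insertion is between Maris and Sutton, adding 21.
New total = 73 + 21 = 94.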